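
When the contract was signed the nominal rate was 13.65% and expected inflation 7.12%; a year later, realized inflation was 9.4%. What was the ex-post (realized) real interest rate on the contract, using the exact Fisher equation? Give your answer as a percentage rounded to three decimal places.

3.885%

Ex-post: (1 + 0.1365)/(1 + 0.0940) − 1 = 3.8848%
So the realized real rate is 3.885%.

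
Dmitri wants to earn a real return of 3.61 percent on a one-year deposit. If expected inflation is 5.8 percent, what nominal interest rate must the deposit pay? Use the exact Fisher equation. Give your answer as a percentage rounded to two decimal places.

9.62%

(1 + i) = (1 + r)(1 + π) = 1.03610 × 1.05800 = 1.0961938
i = 1.0961938 − 1, so the required nominal rate is 9.62%.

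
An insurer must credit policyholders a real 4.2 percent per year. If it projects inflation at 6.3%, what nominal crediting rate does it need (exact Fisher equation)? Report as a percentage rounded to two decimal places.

10.76%

(1 + i) = (1 + r)(1 + π) = 1.04200 × 1.06300 = 1.107646
i = 1.107646 − 1, so the required nominal rate is 10.76%.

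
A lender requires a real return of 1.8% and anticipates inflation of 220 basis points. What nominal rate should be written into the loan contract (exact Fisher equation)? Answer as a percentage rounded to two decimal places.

4.04%

(1 + i) = (1 + r)(1 + π) = 1.01800 × 1.02200 = 1.040396
i = 1.040396 − 1, so the required nominal rate is 4.04%.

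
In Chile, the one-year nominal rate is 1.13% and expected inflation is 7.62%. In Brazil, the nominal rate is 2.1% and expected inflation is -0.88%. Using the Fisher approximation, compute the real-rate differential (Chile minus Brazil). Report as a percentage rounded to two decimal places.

-9.47%

Chile: 1.13% − 7.62% = -6.490%
Brazil: 2.1% − (-0.88%) = 2.980%
Differential = -9.470% → -9.47%.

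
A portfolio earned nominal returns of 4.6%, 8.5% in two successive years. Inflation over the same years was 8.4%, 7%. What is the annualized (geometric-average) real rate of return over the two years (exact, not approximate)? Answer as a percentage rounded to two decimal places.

-1.08%

Compound the nominal returns: 1.0460 × 1.0850 = 1.13491000.
Compound inflation: 1.0840 × 1.0700 = 1.15988000.
Deflate: 1.13491000 / 1.15988000 = 0.97847191.
Annualized real rate = 0.97847191^(1/2) − 1 = -1.0823% → -1.08%.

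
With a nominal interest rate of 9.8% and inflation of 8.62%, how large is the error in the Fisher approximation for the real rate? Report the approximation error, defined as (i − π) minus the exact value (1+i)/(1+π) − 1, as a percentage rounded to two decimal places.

0.09%

Approximate: r ≈ 9.800% − 8.620% = 1.1800%
Exact: (1 + 0.0980)/(1 + 0.0862) − 1 = 1.0864%
Error = 1.1800% − 1.0864% = 0.0936% → 0.09%.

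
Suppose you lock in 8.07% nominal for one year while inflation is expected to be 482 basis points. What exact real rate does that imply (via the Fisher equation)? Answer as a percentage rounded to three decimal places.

By the Fisher equation, 1 + r = (1 + i)/(1 + π).
1 + r = 1.08070 / 1.04820 = 1.031006
r = 1.031006 − 1 = 3.1006%, i.e. 3.101%.

3.101%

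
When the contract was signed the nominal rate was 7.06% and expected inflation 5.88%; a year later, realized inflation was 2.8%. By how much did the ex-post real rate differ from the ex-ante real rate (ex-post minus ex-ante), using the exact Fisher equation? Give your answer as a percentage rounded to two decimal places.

Ex-ante: (1 + 0.0706)/(1 + 0.0588) − 1 = 1.1145%
Ex-post: (1 + 0.0706)/(1 + 0.0280) − 1 = 4.1440%
Difference (ex-post − ex-ante) = 3.0295% → 3.03%.

3.03%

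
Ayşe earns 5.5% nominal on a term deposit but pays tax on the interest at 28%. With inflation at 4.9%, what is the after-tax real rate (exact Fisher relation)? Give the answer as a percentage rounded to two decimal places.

After-tax nominal return = 5.5% × (1 − 0.28) = 3.9600%.
1 + r = 1.03960 / 1.04900 = 0.991039
After-tax real rate = 0.991039 − 1 → -0.90%.

-0.90%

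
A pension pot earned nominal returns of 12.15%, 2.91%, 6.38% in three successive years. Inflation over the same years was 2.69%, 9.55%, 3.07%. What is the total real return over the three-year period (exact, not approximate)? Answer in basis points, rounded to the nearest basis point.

589 basis points

Compound the nominal returns: 1.1215 × 1.0291 × 1.0638 = 1.227770.
Compound inflation: 1.0269 × 1.0955 × 1.0307 = 1.159505.
Deflate: 1.227770 / 1.159505 = 1.058873.
Total real return = 1.058873 − 1 → 589 basis points.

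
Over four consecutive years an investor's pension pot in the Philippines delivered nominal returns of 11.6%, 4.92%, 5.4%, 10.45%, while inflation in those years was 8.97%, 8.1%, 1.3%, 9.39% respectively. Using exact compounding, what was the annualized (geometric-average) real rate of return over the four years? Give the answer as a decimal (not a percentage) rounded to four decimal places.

Compound the nominal returns: 1.1160 × 1.0492 × 1.0540 × 1.1045 = 1.36310342.
Compound inflation: 1.0897 × 1.0810 × 1.0130 × 1.0939 = 1.30532818.
Deflate: 1.36310342 / 1.30532818 = 1.04426109.
Annualized real rate = 1.04426109^(1/4) − 1 = 1.0886% → 0.0109.

0.0109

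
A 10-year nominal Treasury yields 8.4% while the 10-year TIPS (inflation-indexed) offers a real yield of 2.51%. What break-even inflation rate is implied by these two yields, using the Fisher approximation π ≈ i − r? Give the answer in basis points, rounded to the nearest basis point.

π ≈ i − r = 8.4% − 2.51% → 589 basis points.

589 basis points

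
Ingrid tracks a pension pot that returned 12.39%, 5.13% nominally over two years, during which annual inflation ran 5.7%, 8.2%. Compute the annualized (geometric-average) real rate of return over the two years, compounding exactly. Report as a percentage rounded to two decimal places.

Nominal growth factor = 1.1239 × 1.0513 = 1.18155607
Price-level growth factor = 1.0570 × 1.0820 = 1.14367400
Real growth factor = 1.18155607 / 1.14367400 = 1.03312314
Annualized real rate = 1.03312314^(1/2) − 1 = 1.6427% → 1.64%.

1.64%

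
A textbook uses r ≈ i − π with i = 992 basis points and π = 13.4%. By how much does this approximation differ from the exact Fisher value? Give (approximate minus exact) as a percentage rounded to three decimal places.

-0.411%

Approximate: r ≈ 9.920% − 13.400% = -3.4800%
Exact: (1 + 0.0992)/(1 + 0.1340) − 1 = -3.0688%
Error = -3.4800% − (-3.0688%) = -0.4112% → -0.411%.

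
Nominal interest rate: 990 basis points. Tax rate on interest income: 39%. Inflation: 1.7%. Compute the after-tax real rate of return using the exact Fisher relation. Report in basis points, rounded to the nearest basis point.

427 basis points

After-tax nominal return = 9.9% × (1 − 0.39) = 6.0390%.
1 + r = 1.06039 / 1.01700 = 1.042665
After-tax real rate = 1.042665 − 1 → 427 basis points.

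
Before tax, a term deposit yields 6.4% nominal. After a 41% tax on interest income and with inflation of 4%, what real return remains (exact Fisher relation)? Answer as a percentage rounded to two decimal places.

After-tax nominal return = 6.4% × (1 − 0.41) = 3.7760%.
1 + r = 1.03776 / 1.04000 = 0.997846
After-tax real rate = 0.997846 − 1 → -0.22%.

-0.22%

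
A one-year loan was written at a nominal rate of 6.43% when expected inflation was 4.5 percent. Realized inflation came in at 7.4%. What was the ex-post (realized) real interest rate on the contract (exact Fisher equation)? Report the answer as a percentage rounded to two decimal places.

Ex-post: (1 + 0.0643)/(1 + 0.0740) − 1 = -0.9032%
So the realized real rate is -0.90%.

-0.90%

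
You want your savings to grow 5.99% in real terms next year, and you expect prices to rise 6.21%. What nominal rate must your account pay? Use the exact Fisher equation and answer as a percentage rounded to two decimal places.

(1 + i) = (1 + r)(1 + π) = 1.05990 × 1.06210 = 1.12571979
i = 1.12571979 − 1, so the required nominal rate is 12.57%.

12.57%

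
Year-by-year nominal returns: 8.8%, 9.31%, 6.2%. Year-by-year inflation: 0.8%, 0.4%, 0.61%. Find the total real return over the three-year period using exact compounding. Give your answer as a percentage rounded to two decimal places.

Nominal growth factor = 1.0880 × 1.0931 × 1.0620 = 1.263029
Price-level growth factor = 1.0080 × 1.0040 × 1.0061 = 1.018205
Real growth factor = 1.263029 / 1.018205 = 1.240446
Total real return = 1.240446 − 1 → 24.04%.

24.04%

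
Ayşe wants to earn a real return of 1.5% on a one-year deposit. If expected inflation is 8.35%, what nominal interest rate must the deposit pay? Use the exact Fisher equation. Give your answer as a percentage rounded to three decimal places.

(1 + i) = (1 + r)(1 + π) = 1.01500 × 1.08350 = 1.0997525
i = 1.0997525 − 1, so the required nominal rate is 9.975%.

9.975%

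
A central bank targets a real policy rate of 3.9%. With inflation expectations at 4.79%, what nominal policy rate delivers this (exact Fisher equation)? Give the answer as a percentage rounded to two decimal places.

(1 + i) = (1 + r)(1 + π) = 1.03900 × 1.04790 = 1.0887681
i = 1.0887681 − 1, so the required nominal rate is 8.88%.

8.88%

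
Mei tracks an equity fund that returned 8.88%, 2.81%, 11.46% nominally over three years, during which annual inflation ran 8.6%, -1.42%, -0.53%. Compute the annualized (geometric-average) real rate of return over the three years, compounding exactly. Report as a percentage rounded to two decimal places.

5.42%

Compound the nominal returns: 1.0888 × 1.0281 × 1.1146 = 1.24767798.
Compound inflation: 1.0860 × 0.9858 × 0.9947 = 1.06490473.
Deflate: 1.24767798 / 1.06490473 = 1.17163343.
Annualized real rate = 1.17163343^(1/3) − 1 = 5.4218% → 5.42%.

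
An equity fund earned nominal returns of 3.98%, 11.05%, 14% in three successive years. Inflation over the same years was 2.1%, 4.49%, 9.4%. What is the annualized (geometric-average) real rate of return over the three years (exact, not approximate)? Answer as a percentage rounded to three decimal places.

Compound the nominal returns: 1.0398 × 1.1105 × 1.1400 = 1.31635561.
Compound inflation: 1.0210 × 1.0449 × 1.0940 = 1.16712613.
Deflate: 1.31635561 / 1.16712613 = 1.12786062.
Annualized real rate = 1.12786062^(1/3) − 1 = 4.0923% → 4.092%.

4.092%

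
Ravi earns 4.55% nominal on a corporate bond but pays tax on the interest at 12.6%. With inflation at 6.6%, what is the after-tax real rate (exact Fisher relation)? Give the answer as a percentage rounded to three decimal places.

After-tax nominal return = 4.55% × (1 − 0.126) = 3.9767%.
1 + r = 1.039767 / 1.06600 = 0.975391
After-tax real rate = 0.975391 − 1 → -2.461%.

-2.461%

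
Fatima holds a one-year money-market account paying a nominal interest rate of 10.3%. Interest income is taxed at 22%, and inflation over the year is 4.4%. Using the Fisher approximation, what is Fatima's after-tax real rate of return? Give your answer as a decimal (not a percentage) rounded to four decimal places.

0.0363

After-tax nominal return = 10.3% × (1 − 0.22) = 8.0340%.
r ≈ 8.0340% − 4.4% → 0.0363.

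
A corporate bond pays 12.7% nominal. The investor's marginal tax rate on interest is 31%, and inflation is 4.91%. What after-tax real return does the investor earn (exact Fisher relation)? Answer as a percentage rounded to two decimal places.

After-tax nominal return = 12.7% × (1 − 0.31) = 8.7630%.
1 + r = 1.08763 / 1.04910 = 1.036727
After-tax real rate = 1.036727 − 1 → 3.67%.

3.67%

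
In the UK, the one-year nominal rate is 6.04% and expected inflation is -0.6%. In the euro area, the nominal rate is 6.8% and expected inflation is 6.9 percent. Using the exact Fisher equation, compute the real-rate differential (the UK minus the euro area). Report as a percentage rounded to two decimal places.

The UK: (1 + 0.0604)/(1 − 0.0060) − 1 = 6.6801%
The euro area: (1 + 0.0680)/(1 + 0.0690) − 1 = -0.0935%
Differential = 6.6801% − (-0.0935%) = 6.7736% → 6.77%.

6.77%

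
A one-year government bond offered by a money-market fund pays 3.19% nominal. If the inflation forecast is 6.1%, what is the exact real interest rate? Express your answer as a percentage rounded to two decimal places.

-2.74%

1 + r = 1.03190 / 1.06100 = 0.972573
r = 0.972573 − 1 = -2.7427%, i.e. -2.74%.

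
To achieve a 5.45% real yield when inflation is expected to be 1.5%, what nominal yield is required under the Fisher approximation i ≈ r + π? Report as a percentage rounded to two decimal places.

6.95%

i ≈ r + π = 5.45% + 1.5% = 6.95%.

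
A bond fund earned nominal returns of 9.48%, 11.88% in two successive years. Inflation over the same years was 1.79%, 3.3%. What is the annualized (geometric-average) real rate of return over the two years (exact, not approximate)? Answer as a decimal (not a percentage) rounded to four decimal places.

0.0793

Nominal growth factor = 1.0948 × 1.1188 = 1.22486224
Price-level growth factor = 1.0179 × 1.0330 = 1.05149070
Real growth factor = 1.22486224 / 1.05149070 = 1.16488167
Annualized real rate = 1.16488167^(1/2) − 1 = 7.9297% → 0.0793.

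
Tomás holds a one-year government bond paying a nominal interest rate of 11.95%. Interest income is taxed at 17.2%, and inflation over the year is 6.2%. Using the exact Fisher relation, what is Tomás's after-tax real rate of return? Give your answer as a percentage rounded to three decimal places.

3.479%

After-tax nominal return = 11.95% × (1 − 0.172) = 9.8946%.
1 + r = 1.098946 / 1.06200 = 1.034789
After-tax real rate = 1.034789 − 1 → 3.479%.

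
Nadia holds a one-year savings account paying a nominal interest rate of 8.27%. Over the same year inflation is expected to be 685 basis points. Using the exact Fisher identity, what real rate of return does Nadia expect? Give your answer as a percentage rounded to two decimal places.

1.33%

By the Fisher identity, 1 + r = (1 + i)/(1 + π).
1 + r = 1.08270 / 1.06850 = 1.013290
r = 1.013290 − 1 = 1.3290%, i.e. 1.33%.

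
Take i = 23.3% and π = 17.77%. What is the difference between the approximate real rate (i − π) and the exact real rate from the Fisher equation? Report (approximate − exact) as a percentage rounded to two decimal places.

Approximate: r ≈ 23.300% − 17.770% = 5.5300%
Exact: (1 + 0.2330)/(1 + 0.1777) − 1 = 4.6956%
Error = 5.5300% − 4.6956% = 0.8344% → 0.83%.

0.83%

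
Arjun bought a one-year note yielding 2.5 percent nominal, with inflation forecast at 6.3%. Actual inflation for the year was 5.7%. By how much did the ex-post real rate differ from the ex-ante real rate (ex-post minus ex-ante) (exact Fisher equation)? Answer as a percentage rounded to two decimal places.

0.55%

Ex-ante: (1 + 0.0250)/(1 + 0.0630) − 1 = -3.5748%
Ex-post: (1 + 0.0250)/(1 + 0.0570) − 1 = -3.0274%
Difference (ex-post − ex-ante) = 0.5474% → 0.55%.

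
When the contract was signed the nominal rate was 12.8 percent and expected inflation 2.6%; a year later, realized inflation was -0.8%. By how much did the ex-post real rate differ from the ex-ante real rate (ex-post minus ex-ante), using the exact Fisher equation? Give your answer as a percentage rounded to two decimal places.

3.77%

Ex-ante: (1 + 0.1280)/(1 + 0.0260) − 1 = 9.9415%
Ex-post: (1 + 0.1280)/(1 − 0.0080) − 1 = 13.7097%
Difference (ex-post − ex-ante) = 3.7682% → 3.77%.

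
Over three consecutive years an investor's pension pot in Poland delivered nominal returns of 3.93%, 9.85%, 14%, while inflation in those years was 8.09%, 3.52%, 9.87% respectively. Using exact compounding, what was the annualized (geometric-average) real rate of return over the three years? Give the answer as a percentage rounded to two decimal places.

1.92%

Compound the nominal returns: 1.0393 × 1.0985 × 1.1400 = 1.30150500.
Compound inflation: 1.0809 × 1.0352 × 1.0987 = 1.22938782.
Deflate: 1.30150500 / 1.22938782 = 1.05866105.
Annualized real rate = 1.05866105^(1/3) − 1 = 1.9183% → 1.92%.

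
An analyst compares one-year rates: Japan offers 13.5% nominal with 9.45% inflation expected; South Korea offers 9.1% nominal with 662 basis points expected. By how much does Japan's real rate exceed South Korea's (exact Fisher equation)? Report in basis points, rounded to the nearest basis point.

137 basis points

Japan: (1 + 0.1350)/(1 + 0.0945) − 1 = 3.7003%
South Korea: (1 + 0.0910)/(1 + 0.0662) − 1 = 2.3260%
Differential = 3.7003% − 2.3260% = 1.3743% → 137 basis points.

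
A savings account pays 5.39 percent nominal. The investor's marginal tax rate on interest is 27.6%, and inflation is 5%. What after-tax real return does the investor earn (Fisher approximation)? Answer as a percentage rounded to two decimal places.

-1.10%

After-tax nominal return = 5.39% × (1 − 0.276) = 3.90236%.
r ≈ 3.90236% − 5% → -1.10%.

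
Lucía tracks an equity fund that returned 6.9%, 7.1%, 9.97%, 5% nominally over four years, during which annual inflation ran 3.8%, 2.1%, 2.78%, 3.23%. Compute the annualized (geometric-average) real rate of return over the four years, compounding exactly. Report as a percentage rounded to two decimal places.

4.13%

Compound the nominal returns: 1.0690 × 1.0710 × 1.0997 × 1.0500 = 1.32199770.
Compound inflation: 1.0380 × 1.0210 × 1.0278 × 1.0323 = 1.12444349.
Deflate: 1.32199770 / 1.12444349 = 1.17569065.
Annualized real rate = 1.17569065^(1/4) − 1 = 4.1294% → 4.13%.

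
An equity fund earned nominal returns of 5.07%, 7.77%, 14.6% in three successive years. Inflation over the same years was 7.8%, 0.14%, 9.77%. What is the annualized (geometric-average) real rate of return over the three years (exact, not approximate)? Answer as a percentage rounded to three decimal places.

Nominal growth factor = 1.0507 × 1.0777 × 1.1460 = 1.29766094
Price-level growth factor = 1.0780 × 1.0014 × 1.0977 = 1.18497725
Real growth factor = 1.29766094 / 1.18497725 = 1.09509355
Annualized real rate = 1.09509355^(1/3) − 1 = 3.0743% → 3.074%.

3.074%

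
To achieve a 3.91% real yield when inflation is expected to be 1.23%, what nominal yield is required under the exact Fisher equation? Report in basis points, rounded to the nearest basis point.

(1 + i) = (1 + r)(1 + π) = 1.03910 × 1.01230 = 1.05188093
i = 1.05188093 − 1, so the required nominal rate is 519 basis points.

519 basis points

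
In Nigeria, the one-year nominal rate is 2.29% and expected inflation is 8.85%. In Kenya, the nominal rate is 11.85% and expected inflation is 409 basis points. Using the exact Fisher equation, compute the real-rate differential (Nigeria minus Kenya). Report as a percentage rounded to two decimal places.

-13.48%

Nigeria: (1 + 0.0229)/(1 + 0.0885) − 1 = -6.0266%
Kenya: (1 + 0.1185)/(1 + 0.0409) − 1 = 7.4551%
Differential = -6.0266% − 7.4551% = -13.4817% → -13.48%.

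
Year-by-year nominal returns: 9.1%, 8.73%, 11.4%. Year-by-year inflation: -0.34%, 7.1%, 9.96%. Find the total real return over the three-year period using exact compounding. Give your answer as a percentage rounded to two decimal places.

12.59%

Compound the nominal returns: 1.0910 × 1.0873 × 1.1140 = 1.321476.
Compound inflation: 0.9966 × 1.0710 × 1.0996 = 1.173668.
Deflate: 1.321476 / 1.173668 = 1.125937.
Total real return = 1.125937 − 1 → 12.59%.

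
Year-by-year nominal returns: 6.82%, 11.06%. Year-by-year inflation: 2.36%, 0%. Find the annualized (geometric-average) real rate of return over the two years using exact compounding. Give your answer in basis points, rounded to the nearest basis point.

766 basis points

Compound the nominal returns: 1.0682 × 1.1106 = 1.18634292.
Compound inflation: 1.0236 × 1.0000 = 1.02360000.
Deflate: 1.18634292 / 1.02360000 = 1.15899074.
Annualized real rate = 1.15899074^(1/2) − 1 = 7.6564% → 766 basis points.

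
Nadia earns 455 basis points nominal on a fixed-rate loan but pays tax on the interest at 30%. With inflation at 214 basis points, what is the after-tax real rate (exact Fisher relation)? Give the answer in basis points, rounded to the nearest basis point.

102 basis points

After-tax nominal return = 4.55% × (1 − 0.3) = 3.1850%.
1 + r = 1.03185 / 1.02140 = 1.010231
After-tax real rate = 1.010231 − 1 → 102 basis points.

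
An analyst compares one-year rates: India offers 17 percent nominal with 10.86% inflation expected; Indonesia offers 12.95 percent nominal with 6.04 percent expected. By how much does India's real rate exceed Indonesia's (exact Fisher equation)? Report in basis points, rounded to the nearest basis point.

-98 basis points

India: (1 + 0.1700)/(1 + 0.1086) − 1 = 5.5385%
Indonesia: (1 + 0.1295)/(1 + 0.0604) − 1 = 6.5164%
Differential = 5.5385% − 6.5164% = -0.9779% → -98 basis points.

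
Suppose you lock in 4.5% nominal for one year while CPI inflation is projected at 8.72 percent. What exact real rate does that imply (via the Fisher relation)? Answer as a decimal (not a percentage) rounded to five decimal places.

-0.03882

By the Fisher relation, 1 + r = (1 + i)/(1 + π).
1 + r = 1.04500 / 1.08720 = 0.9611847
r = 0.9611847 − 1 = -3.88153%, i.e. -0.03882.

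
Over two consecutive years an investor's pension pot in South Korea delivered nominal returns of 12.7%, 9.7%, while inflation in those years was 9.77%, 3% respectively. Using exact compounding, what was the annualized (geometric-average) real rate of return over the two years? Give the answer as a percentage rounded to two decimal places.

4.57%

Nominal growth factor = 1.1270 × 1.0970 = 1.23631900
Price-level growth factor = 1.0977 × 1.0300 = 1.13063100
Real growth factor = 1.23631900 / 1.13063100 = 1.09347701
Annualized real rate = 1.09347701^(1/2) − 1 = 4.5695% → 4.57%.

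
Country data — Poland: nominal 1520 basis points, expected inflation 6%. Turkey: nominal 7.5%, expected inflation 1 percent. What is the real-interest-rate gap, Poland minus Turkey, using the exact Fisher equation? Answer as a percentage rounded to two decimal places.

2.24%

Poland: (1 + 0.1520)/(1 + 0.0600) − 1 = 8.6792%
Turkey: (1 + 0.0750)/(1 + 0.0100) − 1 = 6.4356%
Differential = 8.6792% − 6.4356% = 2.2436% → 2.24%.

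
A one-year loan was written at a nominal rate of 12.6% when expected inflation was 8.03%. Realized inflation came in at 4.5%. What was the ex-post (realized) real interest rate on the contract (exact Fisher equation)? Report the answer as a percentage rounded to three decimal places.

7.751%

Ex-post: (1 + 0.1260)/(1 + 0.0450) − 1 = 7.7512%
So the realized real rate is 7.751%.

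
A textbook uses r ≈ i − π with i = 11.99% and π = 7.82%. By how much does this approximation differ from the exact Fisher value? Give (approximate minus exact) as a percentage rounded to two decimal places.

0.30%

Approximate: r ≈ 11.990% − 7.820% = 4.1700%
Exact: (1 + 0.1199)/(1 + 0.0782) − 1 = 3.8676%
Error = 4.1700% − 3.8676% = 0.3024% → 0.30%.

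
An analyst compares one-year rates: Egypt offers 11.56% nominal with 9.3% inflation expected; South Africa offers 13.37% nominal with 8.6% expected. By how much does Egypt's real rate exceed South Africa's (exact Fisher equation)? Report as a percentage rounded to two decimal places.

-2.32%

Egypt: (1 + 0.1156)/(1 + 0.0930) − 1 = 2.0677%
South Africa: (1 + 0.1337)/(1 + 0.0860) − 1 = 4.3923%
Differential = 2.0677% − 4.3923% = -2.3246% → -2.32%.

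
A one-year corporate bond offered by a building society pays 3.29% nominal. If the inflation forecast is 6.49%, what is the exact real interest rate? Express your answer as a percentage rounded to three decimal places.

-3.005%

By the Fisher relation, 1 + r = (1 + i)/(1 + π).
1 + r = 1.03290 / 1.06490 = 0.969950
r = 0.969950 − 1 = -3.0050%, i.e. -3.005%.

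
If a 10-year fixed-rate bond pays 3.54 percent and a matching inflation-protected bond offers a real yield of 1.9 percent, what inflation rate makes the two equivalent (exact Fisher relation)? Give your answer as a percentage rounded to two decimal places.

(1 + π) = (1 + i)/(1 + r) = 1.03540 / 1.01900 = 1.016094
Break-even inflation = 1.016094 − 1 → 1.61%.

1.61%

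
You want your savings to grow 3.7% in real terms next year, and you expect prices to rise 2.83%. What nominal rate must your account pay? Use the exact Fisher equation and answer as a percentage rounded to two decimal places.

6.63%

(1 + i) = (1 + r)(1 + π) = 1.03700 × 1.02830 = 1.0663471
i = 1.0663471 − 1, so the required nominal rate is 6.63%.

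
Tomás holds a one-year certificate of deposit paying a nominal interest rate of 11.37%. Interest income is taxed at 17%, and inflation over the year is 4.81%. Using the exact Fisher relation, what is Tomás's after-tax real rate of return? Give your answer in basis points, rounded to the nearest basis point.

After-tax nominal return = 11.37% × (1 − 0.17) = 9.4371%.
1 + r = 1.094371 / 1.04810 = 1.044148
After-tax real rate = 1.044148 − 1 → 441 basis points.

441 basis points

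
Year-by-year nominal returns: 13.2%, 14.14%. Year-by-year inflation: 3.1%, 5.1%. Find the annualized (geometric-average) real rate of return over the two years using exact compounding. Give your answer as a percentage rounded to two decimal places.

9.20%

Compound the nominal returns: 1.1320 × 1.1414 = 1.29206480.
Compound inflation: 1.0310 × 1.0510 = 1.08358100.
Deflate: 1.29206480 / 1.08358100 = 1.19240260.
Annualized real rate = 1.19240260^(1/2) − 1 = 9.1972% → 9.20%.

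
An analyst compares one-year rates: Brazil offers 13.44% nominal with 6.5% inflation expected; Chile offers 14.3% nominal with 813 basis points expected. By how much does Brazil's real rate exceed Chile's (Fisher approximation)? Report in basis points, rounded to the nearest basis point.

Brazil: 13.44% − 6.5% = 6.940%
Chile: 14.3% − 8.13% = 6.170%
Differential = 0.770% → 77 basis points.

77 basis points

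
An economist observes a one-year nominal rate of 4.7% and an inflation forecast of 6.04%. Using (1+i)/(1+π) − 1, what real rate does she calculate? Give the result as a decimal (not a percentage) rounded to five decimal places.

By the Fisher relation, 1 + r = (1 + i)/(1 + π).
1 + r = 1.04700 / 1.06040 = 0.987363
r = 0.987363 − 1 = -1.2637%, i.e. -0.01264.

-0.01264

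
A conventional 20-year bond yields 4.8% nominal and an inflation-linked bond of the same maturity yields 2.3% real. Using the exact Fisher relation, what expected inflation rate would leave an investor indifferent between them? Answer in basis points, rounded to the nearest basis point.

244 basis points

(1 + π) = (1 + i)/(1 + r) = 1.04800 / 1.02300 = 1.024438
Break-even inflation = 1.024438 − 1 → 244 basis points.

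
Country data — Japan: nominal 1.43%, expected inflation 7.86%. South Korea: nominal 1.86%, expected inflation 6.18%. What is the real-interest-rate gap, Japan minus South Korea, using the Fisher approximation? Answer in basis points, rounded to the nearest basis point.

-211 basis points

Japan: 1.43% − 7.86% = -6.430%
South Korea: 1.86% − 6.18% = -4.320%
Differential = -2.110% → -211 basis points.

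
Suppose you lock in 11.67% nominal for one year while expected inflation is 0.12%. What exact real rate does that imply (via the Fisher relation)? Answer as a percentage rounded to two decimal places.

By the Fisher relation, 1 + r = (1 + i)/(1 + π).
1 + r = 1.11670 / 1.00120 = 1.115362
r = 1.115362 − 1 = 11.5362%, i.e. 11.54%.

11.54%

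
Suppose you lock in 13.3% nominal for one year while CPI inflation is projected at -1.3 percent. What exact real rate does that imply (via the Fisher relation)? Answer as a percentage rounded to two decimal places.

14.79%

By the Fisher relation, 1 + r = (1 + i)/(1 + π).
1 + r = 1.13300 / 0.98700 = 1.147923
r = 1.147923 − 1 = 14.7923%, i.e. 14.79%.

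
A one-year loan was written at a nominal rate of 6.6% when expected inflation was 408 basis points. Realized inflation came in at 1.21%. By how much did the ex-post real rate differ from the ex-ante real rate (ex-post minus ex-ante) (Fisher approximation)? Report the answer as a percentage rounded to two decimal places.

2.87%

Ex-ante: 6.6% − 4.08% = 2.520%
Ex-post: 6.6% − 1.21% = 5.390%
Difference (ex-post − ex-ante) = 2.8700% → 2.87%.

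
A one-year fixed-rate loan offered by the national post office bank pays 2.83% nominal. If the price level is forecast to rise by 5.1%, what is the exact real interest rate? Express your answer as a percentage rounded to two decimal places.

-2.16%

By the Fisher equation, 1 + r = (1 + i)/(1 + π).
1 + r = 1.02830 / 1.05100 = 0.978402
r = 0.978402 − 1 = -2.1598%, i.e. -2.16%.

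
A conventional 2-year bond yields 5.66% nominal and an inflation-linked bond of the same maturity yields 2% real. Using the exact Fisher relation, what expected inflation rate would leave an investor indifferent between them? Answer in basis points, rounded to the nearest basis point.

(1 + π) = (1 + i)/(1 + r) = 1.05660 / 1.02000 = 1.035882
Break-even inflation = 1.035882 − 1 → 359 basis points.

359 basis points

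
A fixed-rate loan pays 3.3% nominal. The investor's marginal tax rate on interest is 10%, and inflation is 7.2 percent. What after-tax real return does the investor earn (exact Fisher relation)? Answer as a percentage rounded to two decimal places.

-3.95%

After-tax nominal return = 3.3% × (1 − 0.1) = 2.9700%.
1 + r = 1.02970 / 1.07200 = 0.960541
After-tax real rate = 0.960541 − 1 → -3.95%.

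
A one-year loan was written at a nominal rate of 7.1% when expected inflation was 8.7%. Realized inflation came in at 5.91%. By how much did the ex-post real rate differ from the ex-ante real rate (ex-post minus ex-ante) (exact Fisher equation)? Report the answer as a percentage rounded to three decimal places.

Ex-ante: (1 + 0.0710)/(1 + 0.0870) − 1 = -1.47194%
Ex-post: (1 + 0.0710)/(1 + 0.0591) − 1 = 1.12360%
Difference (ex-post − ex-ante) = 2.59554% → 2.596%.

2.596%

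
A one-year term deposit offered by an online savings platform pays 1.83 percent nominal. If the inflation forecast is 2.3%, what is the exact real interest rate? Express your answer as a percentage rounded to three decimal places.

-0.459%

1 + r = 1.01830 / 1.02300 = 0.995406
r = 0.995406 − 1 = -0.4594%, i.e. -0.459%.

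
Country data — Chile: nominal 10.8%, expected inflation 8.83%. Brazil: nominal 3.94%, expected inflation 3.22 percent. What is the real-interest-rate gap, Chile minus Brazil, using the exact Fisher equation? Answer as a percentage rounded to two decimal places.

Chile: (1 + 0.1080)/(1 + 0.0883) − 1 = 1.8102%
Brazil: (1 + 0.0394)/(1 + 0.0322) − 1 = 0.6975%
Differential = 1.8102% − 0.6975% = 1.1126% → 1.11%.

1.11%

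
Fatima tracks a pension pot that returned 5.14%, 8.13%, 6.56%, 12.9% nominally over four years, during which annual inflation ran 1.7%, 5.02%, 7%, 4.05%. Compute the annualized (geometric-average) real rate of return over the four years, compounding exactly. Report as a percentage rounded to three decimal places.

3.561%

Nominal growth factor = 1.0514 × 1.0813 × 1.0656 × 1.1290 = 1.36773616
Price-level growth factor = 1.0170 × 1.0502 × 1.0700 × 1.0405 = 1.18910123
Real growth factor = 1.36773616 / 1.18910123 = 1.15022685
Annualized real rate = 1.15022685^(1/4) − 1 = 3.5609% → 3.561%.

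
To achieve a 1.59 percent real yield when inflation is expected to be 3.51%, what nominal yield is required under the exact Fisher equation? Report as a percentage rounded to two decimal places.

5.16%

(1 + i) = (1 + r)(1 + π) = 1.01590 × 1.03510 = 1.05155809
i = 1.05155809 − 1, so the required nominal rate is 5.16%.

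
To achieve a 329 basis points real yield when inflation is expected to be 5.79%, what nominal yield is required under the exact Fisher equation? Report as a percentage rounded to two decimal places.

9.27%

(1 + i) = (1 + r)(1 + π) = 1.03290 × 1.05790 = 1.09270491
i = 1.09270491 − 1, so the required nominal rate is 9.27%.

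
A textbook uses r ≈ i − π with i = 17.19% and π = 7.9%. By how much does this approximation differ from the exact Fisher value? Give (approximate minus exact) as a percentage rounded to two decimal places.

Approximate: r ≈ 17.190% − 7.900% = 9.2900%
Exact: (1 + 0.1719)/(1 + 0.0790) − 1 = 8.6098%
Error = 9.2900% − 8.6098% = 0.6802% → 0.68%.

0.68%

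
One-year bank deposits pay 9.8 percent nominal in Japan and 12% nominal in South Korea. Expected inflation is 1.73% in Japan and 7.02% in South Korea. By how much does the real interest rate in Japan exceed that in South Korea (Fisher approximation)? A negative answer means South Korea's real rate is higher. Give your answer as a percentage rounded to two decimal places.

3.09%

Japan: 9.8% − 1.73% = 8.070%
South Korea: 12% − 7.02% = 4.980%
Differential = 3.090% → 3.09%.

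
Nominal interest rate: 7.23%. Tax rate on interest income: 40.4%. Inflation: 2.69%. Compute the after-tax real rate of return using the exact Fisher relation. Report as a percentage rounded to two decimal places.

1.58%

After-tax nominal return = 7.23% × (1 − 0.404) = 4.30908%.
1 + r = 1.0430908 / 1.02690 = 1.015767
After-tax real rate = 1.015767 − 1 → 1.58%.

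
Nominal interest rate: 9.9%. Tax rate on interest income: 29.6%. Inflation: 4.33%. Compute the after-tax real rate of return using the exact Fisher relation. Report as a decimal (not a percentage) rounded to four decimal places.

After-tax nominal return = 9.9% × (1 − 0.296) = 6.9696%.
1 + r = 1.069696 / 1.04330 = 1.025300
After-tax real rate = 1.025300 − 1 → 0.0253.

0.0253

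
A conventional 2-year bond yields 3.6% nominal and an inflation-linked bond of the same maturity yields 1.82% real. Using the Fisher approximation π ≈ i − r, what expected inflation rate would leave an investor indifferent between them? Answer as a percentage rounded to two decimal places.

π ≈ i − r = 3.6% − 1.82% → 1.78%.

1.78%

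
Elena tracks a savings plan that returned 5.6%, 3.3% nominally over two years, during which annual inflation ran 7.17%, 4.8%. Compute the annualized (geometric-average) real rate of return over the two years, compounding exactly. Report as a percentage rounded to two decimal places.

-1.45%

Nominal growth factor = 1.0560 × 1.0330 = 1.09084800
Price-level growth factor = 1.0717 × 1.0480 = 1.12314160
Real growth factor = 1.09084800 / 1.12314160 = 0.97124708
Annualized real rate = 0.97124708^(1/2) − 1 = -1.4481% → -1.45%.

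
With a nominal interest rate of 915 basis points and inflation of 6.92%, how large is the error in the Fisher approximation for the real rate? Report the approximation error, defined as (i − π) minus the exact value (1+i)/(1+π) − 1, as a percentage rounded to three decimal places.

0.144%

Approximate: r ≈ 9.150% − 6.920% = 2.2300%
Exact: (1 + 0.0915)/(1 + 0.0692) − 1 = 2.0857%
Error = 2.2300% − 2.0857% = 0.1443% → 0.144%.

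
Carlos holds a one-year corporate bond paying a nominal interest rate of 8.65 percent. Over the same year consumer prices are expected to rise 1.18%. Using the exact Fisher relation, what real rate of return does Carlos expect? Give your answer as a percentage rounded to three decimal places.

7.383%

By the Fisher relation, 1 + r = (1 + i)/(1 + π).
1 + r = 1.08650 / 1.01180 = 1.073829
r = 1.073829 − 1 = 7.3829%, i.e. 7.383%.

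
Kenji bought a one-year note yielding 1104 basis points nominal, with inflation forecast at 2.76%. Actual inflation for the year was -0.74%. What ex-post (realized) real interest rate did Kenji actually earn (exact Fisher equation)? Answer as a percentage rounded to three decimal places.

Ex-post: (1 + 0.1104)/(1 − 0.0074) − 1 = 11.8678%
So the realized real rate is 11.868%.

11.868%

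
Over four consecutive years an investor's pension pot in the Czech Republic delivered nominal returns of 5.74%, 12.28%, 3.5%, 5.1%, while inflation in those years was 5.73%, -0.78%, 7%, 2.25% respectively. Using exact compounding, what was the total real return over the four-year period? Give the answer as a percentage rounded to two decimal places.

Nominal growth factor = 1.0574 × 1.1228 × 1.0350 × 1.0510 = 1.291471
Price-level growth factor = 1.0573 × 0.9922 × 1.0700 × 1.0225 = 1.147743
Real growth factor = 1.291471 / 1.147743 = 1.125227
Total real return = 1.125227 − 1 → 12.52%.

12.52%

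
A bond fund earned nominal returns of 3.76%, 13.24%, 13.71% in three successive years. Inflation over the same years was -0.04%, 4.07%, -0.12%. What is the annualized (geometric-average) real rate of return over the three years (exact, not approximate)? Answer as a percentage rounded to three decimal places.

Compound the nominal returns: 1.0376 × 1.1324 × 1.1371 = 1.336067757.
Compound inflation: 0.9996 × 1.0407 × 0.9988 = 1.039035380.
Deflate: 1.336067757 / 1.039035380 = 1.285873208.
Annualized real rate = 1.285873208^(1/3) − 1 = 8.74252% → 8.743%.

8.743%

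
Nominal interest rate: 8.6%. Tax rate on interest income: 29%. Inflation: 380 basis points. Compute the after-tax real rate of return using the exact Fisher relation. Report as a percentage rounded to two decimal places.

2.22%

After-tax nominal return = 8.6% × (1 − 0.29) = 6.1060%.
1 + r = 1.06106 / 1.03800 = 1.022216
After-tax real rate = 1.022216 − 1 → 2.22%.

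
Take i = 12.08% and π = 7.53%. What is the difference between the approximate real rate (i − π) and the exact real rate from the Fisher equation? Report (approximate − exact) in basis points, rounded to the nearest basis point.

32 basis points

Approximate: r ≈ 12.080% − 7.530% = 4.5500%
Exact: (1 + 0.1208)/(1 + 0.0753) − 1 = 4.2314%
Error = 4.5500% − 4.2314% = 0.3186% → 32 basis points.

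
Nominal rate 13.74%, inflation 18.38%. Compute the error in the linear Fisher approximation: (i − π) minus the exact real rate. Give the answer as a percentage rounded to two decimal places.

-0.72%

Approximate: r ≈ 13.740% − 18.380% = -4.6400%
Exact: (1 + 0.1374)/(1 + 0.1838) − 1 = -3.9196%
Error = -4.6400% − (-3.9196%) = -0.7204% → -0.72%.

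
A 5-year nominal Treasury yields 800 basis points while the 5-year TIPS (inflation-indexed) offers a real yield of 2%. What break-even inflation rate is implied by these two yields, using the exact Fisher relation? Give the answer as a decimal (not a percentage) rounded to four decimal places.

0.0588

(1 + π) = (1 + i)/(1 + r) = 1.08000 / 1.02000 = 1.058824
Break-even inflation = 1.058824 − 1 → 0.0588.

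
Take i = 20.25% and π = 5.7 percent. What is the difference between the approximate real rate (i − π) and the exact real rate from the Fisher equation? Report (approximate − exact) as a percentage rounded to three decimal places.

Approximate: r ≈ 20.250% − 5.700% = 14.5500%
Exact: (1 + 0.2025)/(1 + 0.0570) − 1 = 13.7654%
Error = 14.5500% − 13.7654% = 0.7846% → 0.785%.

0.785%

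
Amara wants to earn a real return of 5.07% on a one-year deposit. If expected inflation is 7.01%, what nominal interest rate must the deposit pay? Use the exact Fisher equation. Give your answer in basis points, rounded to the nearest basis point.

1244 basis points

(1 + i) = (1 + r)(1 + π) = 1.05070 × 1.07010 = 1.12435407
i = 1.12435407 − 1, so the required nominal rate is 1244 basis points.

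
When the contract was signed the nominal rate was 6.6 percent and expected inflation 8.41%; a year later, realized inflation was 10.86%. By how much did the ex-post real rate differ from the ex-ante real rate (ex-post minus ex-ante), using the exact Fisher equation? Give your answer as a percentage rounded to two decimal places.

Ex-ante: (1 + 0.0660)/(1 + 0.0841) − 1 = -1.6696%
Ex-post: (1 + 0.0660)/(1 + 0.1086) − 1 = -3.8427%
Difference (ex-post − ex-ante) = -2.1731% → -2.17%.

-2.17%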